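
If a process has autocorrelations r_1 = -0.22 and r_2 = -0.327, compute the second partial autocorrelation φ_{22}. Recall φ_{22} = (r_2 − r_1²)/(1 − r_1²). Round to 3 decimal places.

-0.394

φ_{22} = (r_2 − r_1²) / (1 − r_1²)
r_1² = (-0.22)² = 0.0484
Numerator = -0.327 − 0.0484 = -0.3754; denominator = 1 − 0.0484 = 0.9516
φ_{22} = -0.3754 / 0.9516 = -0.394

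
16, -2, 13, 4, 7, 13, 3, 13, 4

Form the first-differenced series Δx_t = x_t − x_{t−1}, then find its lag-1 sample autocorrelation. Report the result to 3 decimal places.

First differences Δx: -18, 15, -9, 3, 6, -10, 10, -9
Mean of differences = -1.5000
Numerator Σ(Δx_t−Δx̄)(Δx_{t+1}−Δx̄) = -643.7500
Denominator Σ(Δx_t−Δx̄)² = 938.0000
r_1(Δx) = -643.7500 / 938.0000 = -0.686

-0.686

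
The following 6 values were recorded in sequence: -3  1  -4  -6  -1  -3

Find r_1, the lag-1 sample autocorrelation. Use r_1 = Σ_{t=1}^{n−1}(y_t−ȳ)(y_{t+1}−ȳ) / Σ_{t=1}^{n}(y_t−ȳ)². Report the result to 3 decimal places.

Mean ȳ = (-3 + 1 − 4 − 6 − 1 − 3)/6 = -2.6667
Deviations from mean: -0.3333, 3.6667, -1.3333, -3.3333, 1.6667, -0.3333
Numerator Σ_{t=1}^{5}(y_t−ȳ)(y_{t+1}−ȳ) = -7.7778
Denominator Σ(y_t−ȳ)² = 29.3333
r_1 = -7.7778 / 29.3333 = -0.265

-0.265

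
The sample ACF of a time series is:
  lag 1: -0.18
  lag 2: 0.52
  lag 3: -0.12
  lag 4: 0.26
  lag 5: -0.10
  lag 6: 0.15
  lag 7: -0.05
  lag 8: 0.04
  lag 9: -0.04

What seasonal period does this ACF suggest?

2

The largest autocorrelation is r_2 = 0.52, with weaker echoes at lags 4 (0.26) and 6 (0.15); the remaining lags stay at or below 0.04.
The dominant spike at lag 2 indicates a seasonal period of 2.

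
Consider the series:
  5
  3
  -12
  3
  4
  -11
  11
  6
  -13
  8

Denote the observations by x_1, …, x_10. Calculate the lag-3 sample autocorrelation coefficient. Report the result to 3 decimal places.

Mean x̄ = (5 + 3 − 12 + 3 + 4 − 11 + 11 + 6 − 13 + 8)/10 = 0.4000
Σ(x_t−x̄)(x_{t+3}−x̄) = (11.9600) + (9.3600) + (141.3600) + (27.5600) + (20.1600) + (152.7600) + (80.5600) = 443.7200
Denominator Σ(x_t−x̄)² = 712.4000
r_3 = 443.7200 / 712.4000 = 0.623

0.623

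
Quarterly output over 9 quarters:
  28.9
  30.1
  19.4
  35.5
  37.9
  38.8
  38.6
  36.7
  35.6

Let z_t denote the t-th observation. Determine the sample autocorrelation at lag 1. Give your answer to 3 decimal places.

Mean z̄ = (28.9 + 30.1 + 19.4 + 35.5 + 37.9 + 38.8 + 38.6 + 36.7 + 35.6)/9 = 33.5000
Numerator Σ_{t=1}^{8}(z_t−z̄)(z_{t+1}−z̄) = 117.5700
Denominator Σ(z_t−z̄)² = 323.6400
r_1 = 117.5700 / 323.6400 = 0.363

0.363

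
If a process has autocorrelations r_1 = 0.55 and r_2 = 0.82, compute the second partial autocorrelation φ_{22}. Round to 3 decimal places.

0.742

φ_{22} = (r_2 − r_1²) / (1 − r_1²)
r_1² = (0.55)² = 0.3025
Numerator = 0.82 − 0.3025 = 0.5175; denominator = 1 − 0.3025 = 0.6975
φ_{22} = 0.5175 / 0.6975 = 0.742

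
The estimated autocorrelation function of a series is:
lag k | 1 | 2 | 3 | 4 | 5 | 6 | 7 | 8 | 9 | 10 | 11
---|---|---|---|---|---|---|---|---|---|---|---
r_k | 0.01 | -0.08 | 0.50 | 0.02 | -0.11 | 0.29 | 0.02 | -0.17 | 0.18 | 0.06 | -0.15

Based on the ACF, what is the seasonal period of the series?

The largest autocorrelation is r_3 = 0.50, with weaker echoes at lags 6 (0.29) and 9 (0.18); the remaining lags stay at or below 0.06.
The dominant spike at lag 3 indicates a seasonal period of 3.

3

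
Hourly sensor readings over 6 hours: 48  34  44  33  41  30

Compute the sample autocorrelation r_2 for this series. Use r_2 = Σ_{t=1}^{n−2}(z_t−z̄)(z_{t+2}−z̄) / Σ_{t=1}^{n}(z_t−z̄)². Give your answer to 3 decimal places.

Mean z̄ = (48 + 34 + 44 + 33 + 41 + 30)/6 = 38.3333
Deviations from mean: 9.6667, -4.3333, 5.6667, -5.3333, 2.6667, -8.3333
Numerator Σ_{t=1}^{4}(z_t−z̄)(z_{t+2}−z̄) = 137.4444
Denominator Σ(z_t−z̄)² = 249.3333
r_2 = 137.4444 / 249.3333 = 0.551

0.551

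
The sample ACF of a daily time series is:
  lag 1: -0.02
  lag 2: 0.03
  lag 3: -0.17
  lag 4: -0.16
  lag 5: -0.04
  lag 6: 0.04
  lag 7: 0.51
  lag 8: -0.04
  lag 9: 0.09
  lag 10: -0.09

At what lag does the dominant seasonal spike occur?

The largest autocorrelation is r_7 = 0.51; the remaining lags stay at or below 0.09.
The dominant spike at lag 7 indicates a seasonal period of 7.

7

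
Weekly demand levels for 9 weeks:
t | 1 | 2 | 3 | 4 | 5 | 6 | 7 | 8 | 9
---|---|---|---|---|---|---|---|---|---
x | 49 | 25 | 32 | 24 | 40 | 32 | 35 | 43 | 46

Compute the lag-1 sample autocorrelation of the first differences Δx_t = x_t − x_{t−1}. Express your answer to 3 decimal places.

First differences Δx: -24, 7, -8, 16, -8, 3, 8, 3
Mean of differences = -0.3750
Numerator Σ(Δx_t−Δx̄)(Δx_{t+1}−Δx̄) = -449.3906
Denominator Σ(Δx_t−Δx̄)² = 1089.8750
r_1(Δx) = -449.3906 / 1089.8750 = -0.412

-0.412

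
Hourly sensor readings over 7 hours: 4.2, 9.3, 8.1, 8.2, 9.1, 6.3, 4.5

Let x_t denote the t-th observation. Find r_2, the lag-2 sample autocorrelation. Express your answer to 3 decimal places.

Mean x̄ = (4.2 + 9.3 + 8.1 + 8.2 + 9.1 + 6.3 + 4.5)/7 = 7.1000
Σ(x_t−x̄)(x_{t+2}−x̄) = (-2.9000) + (2.4200) + (2.0000) + (-0.8800) + (-5.2000) = -4.5600
Denominator Σ(x_t−x̄)² = 26.8600
r_2 = -4.5600 / 26.8600 = -0.170

-0.170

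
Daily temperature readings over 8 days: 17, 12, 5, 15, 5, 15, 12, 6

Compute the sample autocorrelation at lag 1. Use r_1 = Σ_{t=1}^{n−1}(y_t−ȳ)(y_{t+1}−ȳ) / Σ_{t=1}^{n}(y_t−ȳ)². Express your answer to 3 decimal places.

Mean ȳ = (17 + 12 + 5 + 15 + 5 + 15 + 12 + 6)/8 = 10.8750
Deviations from mean: 6.1250, 1.1250, -5.8750, 4.1250, -5.8750, 4.1250, 1.1250, -4.8750
Numerator Σ_{t=1}^{7}(y_t−ȳ)(y_{t+1}−ȳ) = -73.2656
Denominator Σ(y_t−ȳ)² = 166.8750
r_1 = -73.2656 / 166.8750 = -0.439

-0.439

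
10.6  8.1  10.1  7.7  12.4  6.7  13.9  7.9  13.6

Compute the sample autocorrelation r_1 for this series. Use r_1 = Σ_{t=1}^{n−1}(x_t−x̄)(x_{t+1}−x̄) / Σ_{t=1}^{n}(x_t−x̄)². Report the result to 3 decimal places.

-0.741

Mean x̄ = (10.6 + 8.1 + 10.1 + 7.7 + 12.4 + 6.7 + 13.9 + 7.9 + 13.6)/9 = 10.1111
Numerator Σ_{t=1}^{8}(x_t−x̄)(x_{t+1}−x̄) = -43.2768
Denominator Σ(x_t−x̄)² = 58.3889
r_1 = -43.2768 / 58.3889 = -0.741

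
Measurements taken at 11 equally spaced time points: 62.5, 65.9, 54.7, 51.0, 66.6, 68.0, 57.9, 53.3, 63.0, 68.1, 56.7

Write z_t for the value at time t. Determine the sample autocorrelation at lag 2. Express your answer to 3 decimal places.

-0.797

Mean z̄ = (62.5 + 65.9 + 54.7 + 51.0 + 66.6 + 68.0 + 57.9 + 53.3 + 63.0 + 68.1 + 56.7)/11 = 60.7000
Numerator Σ_{t=1}^{9}(z_t−z̄)(z_{t+2}−z̄) = -308.3900
Denominator Σ(z_t−z̄)² = 387.1200
r_2 = -308.3900 / 387.1200 = -0.797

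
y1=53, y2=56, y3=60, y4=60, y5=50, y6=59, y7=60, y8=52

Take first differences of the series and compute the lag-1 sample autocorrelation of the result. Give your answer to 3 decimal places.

-0.282

First differences Δy: 3, 4, 0, -10, 9, 1, -8
Mean of differences = -0.1429
Numerator Σ(Δy_t−Δȳ)(Δy_{t+1}−Δȳ) = -76.4490
Denominator Σ(Δy_t−Δȳ)² = 270.8571
r_1(Δy) = -76.4490 / 270.8571 = -0.282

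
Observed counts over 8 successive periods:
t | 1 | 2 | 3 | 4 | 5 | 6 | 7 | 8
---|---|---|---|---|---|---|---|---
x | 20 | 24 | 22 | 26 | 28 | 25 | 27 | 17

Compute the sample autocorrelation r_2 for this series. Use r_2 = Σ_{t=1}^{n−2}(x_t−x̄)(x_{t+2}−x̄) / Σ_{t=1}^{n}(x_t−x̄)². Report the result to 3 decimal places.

0.088

Mean x̄ = (20 + 24 + 22 + 26 + 28 + 25 + 27 + 17)/8 = 23.6250
Deviations from mean: -3.6250, 0.3750, -1.6250, 2.3750, 4.3750, 1.3750, 3.3750, -6.6250
Σ(x_t−x̄)(x_{t+2}−x̄) = (5.8906) + (0.8906) + (-7.1094) + (3.2656) + (14.7656) + (-9.1094) = 8.5938
Denominator Σ(x_t−x̄)² = 97.8750
r_2 = 8.5938 / 97.8750 = 0.088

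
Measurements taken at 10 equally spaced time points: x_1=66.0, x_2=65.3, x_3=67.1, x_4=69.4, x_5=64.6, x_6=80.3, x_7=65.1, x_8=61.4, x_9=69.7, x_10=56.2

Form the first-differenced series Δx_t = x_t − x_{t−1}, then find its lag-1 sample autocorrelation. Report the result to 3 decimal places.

First differences Δx: -0.7, 1.8, 2.3, -4.8, 15.7, -15.2, -3.7, 8.3, -13.5
Mean of differences = -1.0889
Numerator Σ(Δx_t−Δx̄)(Δx_{t+1}−Δx̄) = -405.0746
Denominator Σ(Δx_t−Δx̄)² = 763.7489
r_1(Δx) = -405.0746 / 763.7489 = -0.530

-0.530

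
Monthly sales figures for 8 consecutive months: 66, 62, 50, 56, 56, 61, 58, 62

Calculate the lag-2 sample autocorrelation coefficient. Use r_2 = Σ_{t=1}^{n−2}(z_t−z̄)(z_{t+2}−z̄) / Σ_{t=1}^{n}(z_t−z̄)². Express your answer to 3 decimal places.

Mean z̄ = (66 + 62 + 50 + 56 + 56 + 61 + 58 + 62)/8 = 58.8750
Deviations from mean: 7.1250, 3.1250, -8.8750, -2.8750, -2.8750, 2.1250, -0.8750, 3.1250
Σ(z_t−z̄)(z_{t+2}−z̄) = (-63.2344) + (-8.9844) + (25.5156) + (-6.1094) + (2.5156) + (6.6406) = -43.6563
Denominator Σ(z_t−z̄)² = 170.8750
r_2 = -43.6563 / 170.8750 = -0.255

-0.255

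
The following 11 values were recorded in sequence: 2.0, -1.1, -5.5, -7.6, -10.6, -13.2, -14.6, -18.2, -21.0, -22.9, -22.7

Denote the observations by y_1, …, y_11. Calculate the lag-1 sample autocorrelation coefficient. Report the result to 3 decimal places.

0.737

Mean ȳ = (2.0 − 1.1 − 5.5 − 7.6 − 10.6 − 13.2 − 14.6 − 18.2 − 21.0 − 22.9 − 22.7)/11 = -12.3091
Numerator Σ_{t=1}^{10}(y_t−ȳ)(y_{t+1}−ȳ) = 544.1336
Denominator Σ(y_t−ȳ)² = 738.2691
r_1 = 544.1336 / 738.2691 = 0.737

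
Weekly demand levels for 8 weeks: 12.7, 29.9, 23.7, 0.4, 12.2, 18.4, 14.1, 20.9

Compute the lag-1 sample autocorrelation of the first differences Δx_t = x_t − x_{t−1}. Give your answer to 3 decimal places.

-0.183

First differences Δx: 17.2, -6.2, -23.3, 11.8, 6.2, -4.3, 6.8
Mean of differences = 1.1714
Numerator Σ(Δx_t−Δx̄)(Δx_{t+1}−Δx̄) = -202.7237
Denominator Σ(Δx_t−Δx̄)² = 1109.9743
r_1(Δx) = -202.7237 / 1109.9743 = -0.183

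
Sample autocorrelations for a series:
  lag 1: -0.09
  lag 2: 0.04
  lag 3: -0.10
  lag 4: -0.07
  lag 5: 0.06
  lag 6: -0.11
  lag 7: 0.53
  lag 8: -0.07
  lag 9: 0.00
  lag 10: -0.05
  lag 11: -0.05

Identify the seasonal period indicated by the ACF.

7

The largest autocorrelation is r_7 = 0.53; the remaining lags stay at or below 0.06.
The dominant spike at lag 7 indicates a seasonal period of 7.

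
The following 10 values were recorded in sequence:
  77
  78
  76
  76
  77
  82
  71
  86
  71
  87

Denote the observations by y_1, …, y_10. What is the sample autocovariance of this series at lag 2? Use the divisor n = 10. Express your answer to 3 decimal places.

Mean ȳ = (77 + 78 + 76 + 76 + 77 + 82 + 71 + 86 + 71 + 87)/10 = 78.1000
Σ_{t=1}^{8}(y_t−ȳ)(y_{t+2}−ȳ) = 155.9800
γ_2 = 155.9800 / 10 = 15.598

15.598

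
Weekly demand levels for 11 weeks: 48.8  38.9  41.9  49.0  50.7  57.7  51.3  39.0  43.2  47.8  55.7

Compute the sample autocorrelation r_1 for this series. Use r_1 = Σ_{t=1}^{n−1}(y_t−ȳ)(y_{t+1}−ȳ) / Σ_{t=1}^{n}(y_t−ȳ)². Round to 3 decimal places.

Mean ȳ = (48.8 + 38.9 + 41.9 + 49.0 + 50.7 + 57.7 + 51.3 + 39.0 + 43.2 + 47.8 + 55.7)/11 = 47.6364
Numerator Σ_{t=1}^{10}(y_t−ȳ)(y_{t+1}−ȳ) = 111.2723
Denominator Σ(y_t−ȳ)² = 395.8455
r_1 = 111.2723 / 395.8455 = 0.281

0.281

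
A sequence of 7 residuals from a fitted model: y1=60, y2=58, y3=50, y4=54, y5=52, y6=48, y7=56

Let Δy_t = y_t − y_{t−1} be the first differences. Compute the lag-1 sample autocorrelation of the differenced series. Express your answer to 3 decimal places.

First differences Δy: -2, -8, 4, -2, -4, 8
Mean of differences = -0.6667
Numerator Σ(Δy_t−Δȳ)(Δy_{t+1}−Δȳ) = -55.1111
Denominator Σ(Δy_t−Δȳ)² = 165.3333
r_1(Δy) = -55.1111 / 165.3333 = -0.333

-0.333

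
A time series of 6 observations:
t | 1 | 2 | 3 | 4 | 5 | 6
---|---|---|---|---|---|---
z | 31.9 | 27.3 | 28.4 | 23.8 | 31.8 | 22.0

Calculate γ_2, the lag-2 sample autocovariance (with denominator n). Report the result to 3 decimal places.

Mean z̄ = (31.9 + 27.3 + 28.4 + 23.8 + 31.8 + 22.0)/6 = 27.5333
Deviations: 4.3667, -0.2333, 0.8667, -3.7333, 4.2667, -5.5333
Σ_{t=1}^{4}(z_t−z̄)(z_{t+2}−z̄) = 29.0111
γ_2 = 29.0111 / 6 = 4.835

4.835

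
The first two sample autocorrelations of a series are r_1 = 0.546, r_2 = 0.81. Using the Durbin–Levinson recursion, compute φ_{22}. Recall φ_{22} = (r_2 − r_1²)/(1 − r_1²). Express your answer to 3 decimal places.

φ_{22} = (r_2 − r_1²) / (1 − r_1²)
r_1² = (0.546)² = 0.298116
Numerator = 0.81 − 0.2981 = 0.5119; denominator = 1 − 0.2981 = 0.7019
φ_{22} = 0.5119 / 0.7019 = 0.729

0.729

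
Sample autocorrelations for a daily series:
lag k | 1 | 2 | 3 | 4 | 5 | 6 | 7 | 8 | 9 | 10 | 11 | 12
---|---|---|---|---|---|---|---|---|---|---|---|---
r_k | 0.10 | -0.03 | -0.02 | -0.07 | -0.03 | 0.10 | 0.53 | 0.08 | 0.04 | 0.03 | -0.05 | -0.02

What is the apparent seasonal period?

The largest autocorrelation is r_7 = 0.53; the remaining lags stay at or below 0.10.
The dominant spike at lag 7 indicates a seasonal period of 7.

7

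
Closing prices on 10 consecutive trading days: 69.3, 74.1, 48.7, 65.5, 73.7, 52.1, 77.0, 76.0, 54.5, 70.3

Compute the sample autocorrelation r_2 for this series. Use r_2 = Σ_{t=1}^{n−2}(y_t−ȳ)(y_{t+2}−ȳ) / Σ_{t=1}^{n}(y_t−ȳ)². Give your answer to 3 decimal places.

Mean ȳ = (69.3 + 74.1 + 48.7 + 65.5 + 73.7 + 52.1 + 77.0 + 76.0 + 54.5 + 70.3)/10 = 66.1200
Numerator Σ_{t=1}^{8}(y_t−ȳ)(y_{t+2}−ȳ) = -324.8688
Denominator Σ(y_t−ȳ)² = 1000.1360
r_2 = -324.8688 / 1000.1360 = -0.325

-0.325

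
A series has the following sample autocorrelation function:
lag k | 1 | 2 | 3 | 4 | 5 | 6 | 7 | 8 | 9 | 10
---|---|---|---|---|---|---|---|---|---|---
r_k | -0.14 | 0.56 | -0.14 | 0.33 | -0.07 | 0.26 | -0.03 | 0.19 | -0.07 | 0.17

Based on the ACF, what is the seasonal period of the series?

2

The largest autocorrelation is r_2 = 0.56, with weaker echoes at lags 4 (0.33), 6 (0.26), 8 (0.19) and 10 (0.17); the remaining lags stay at or below -0.03.
The dominant spike at lag 2 indicates a seasonal period of 2.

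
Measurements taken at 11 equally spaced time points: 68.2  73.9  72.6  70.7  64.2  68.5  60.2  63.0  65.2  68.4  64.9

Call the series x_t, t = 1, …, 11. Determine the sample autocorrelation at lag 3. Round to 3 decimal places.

Mean x̄ = (68.2 + 73.9 + 72.6 + 70.7 + 64.2 + 68.5 + 60.2 + 63.0 + 65.2 + 68.4 + 64.9)/11 = 67.2545
Numerator Σ_{t=1}^{8}(x_t−x̄)(x_{t+3}−x̄) = -22.3162
Denominator Σ(x_t−x̄)² = 175.3273
r_3 = -22.3162 / 175.3273 = -0.127

-0.127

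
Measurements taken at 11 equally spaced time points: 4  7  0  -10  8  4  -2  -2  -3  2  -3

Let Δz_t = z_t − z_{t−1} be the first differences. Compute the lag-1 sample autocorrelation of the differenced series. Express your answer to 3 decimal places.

First differences Δz: 3, -7, -10, 18, -4, -6, 0, -1, 5, -5
Mean of differences = -0.7000
Numerator Σ(Δz_t−Δz̄)(Δz_{t+1}−Δz̄) = -212.9900
Denominator Σ(Δz_t−Δz̄)² = 580.1000
r_1(Δz) = -212.9900 / 580.1000 = -0.367

-0.367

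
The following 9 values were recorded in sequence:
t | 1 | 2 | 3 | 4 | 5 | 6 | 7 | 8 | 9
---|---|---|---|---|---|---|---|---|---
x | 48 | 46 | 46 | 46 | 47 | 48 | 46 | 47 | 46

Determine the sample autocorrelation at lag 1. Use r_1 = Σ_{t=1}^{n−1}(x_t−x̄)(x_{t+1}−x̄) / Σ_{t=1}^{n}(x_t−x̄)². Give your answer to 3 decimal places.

Mean x̄ = (48 + 46 + 46 + 46 + 47 + 48 + 46 + 47 + 46)/9 = 46.6667
Numerator Σ_{t=1}^{8}(x_t−x̄)(x_{t+1}−x̄) = -1.1111
Denominator Σ(x_t−x̄)² = 6.0000
r_1 = -1.1111 / 6.0000 = -0.185

-0.185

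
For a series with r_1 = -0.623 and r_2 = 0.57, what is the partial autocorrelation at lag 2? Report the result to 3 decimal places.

φ_{22} = (r_2 − r_1²) / (1 − r_1²)
r_1² = (-0.623)² = 0.388129
Numerator = 0.57 − 0.3881 = 0.1819; denominator = 1 − 0.3881 = 0.6119
φ_{22} = 0.1819 / 0.6119 = 0.297

0.297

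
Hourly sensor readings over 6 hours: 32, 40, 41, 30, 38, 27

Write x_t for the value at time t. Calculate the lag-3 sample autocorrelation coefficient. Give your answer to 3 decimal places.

-0.110

Mean x̄ = (32 + 40 + 41 + 30 + 38 + 27)/6 = 34.6667
Numerator Σ_{t=1}^{3}(x_t−x̄)(x_{t+3}−x̄) = -18.3333
Denominator Σ(x_t−x̄)² = 167.3333
r_3 = -18.3333 / 167.3333 = -0.110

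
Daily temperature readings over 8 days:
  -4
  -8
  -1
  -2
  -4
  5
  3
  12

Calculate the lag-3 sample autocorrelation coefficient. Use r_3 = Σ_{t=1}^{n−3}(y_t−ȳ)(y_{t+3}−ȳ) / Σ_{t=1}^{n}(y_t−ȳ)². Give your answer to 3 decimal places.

Mean ȳ = (-4 − 8 − 1 − 2 − 4 + 5 + 3 + 12)/8 = 0.1250
Σ(y_t−ȳ)(y_{t+3}−ȳ) = (8.7656) + (33.5156) + (-5.4844) + (-6.1094) + (-48.9844) = -18.2969
Denominator Σ(y_t−ȳ)² = 278.8750
r_3 = -18.2969 / 278.8750 = -0.066

-0.066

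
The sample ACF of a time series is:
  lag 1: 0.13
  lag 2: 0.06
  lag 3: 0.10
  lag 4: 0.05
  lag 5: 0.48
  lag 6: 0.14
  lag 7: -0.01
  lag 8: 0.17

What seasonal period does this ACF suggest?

5

The largest autocorrelation is r_5 = 0.48; the remaining lags stay at or below 0.17.
The dominant spike at lag 5 indicates a seasonal period of 5.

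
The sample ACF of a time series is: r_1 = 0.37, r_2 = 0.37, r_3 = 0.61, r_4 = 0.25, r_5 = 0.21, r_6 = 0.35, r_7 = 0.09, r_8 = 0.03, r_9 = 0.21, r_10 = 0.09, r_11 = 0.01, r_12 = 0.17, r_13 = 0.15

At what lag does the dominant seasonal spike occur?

The largest autocorrelation is r_3 = 0.61; the remaining lags stay at or below 0.37.
The dominant spike at lag 3 indicates a seasonal period of 3.

3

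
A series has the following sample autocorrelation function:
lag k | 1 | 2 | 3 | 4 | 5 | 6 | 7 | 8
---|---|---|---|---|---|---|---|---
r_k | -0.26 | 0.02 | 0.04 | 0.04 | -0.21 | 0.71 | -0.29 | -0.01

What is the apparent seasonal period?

6

The largest autocorrelation is r_6 = 0.71; the remaining lags stay at or below 0.04.
The dominant spike at lag 6 indicates a seasonal period of 6.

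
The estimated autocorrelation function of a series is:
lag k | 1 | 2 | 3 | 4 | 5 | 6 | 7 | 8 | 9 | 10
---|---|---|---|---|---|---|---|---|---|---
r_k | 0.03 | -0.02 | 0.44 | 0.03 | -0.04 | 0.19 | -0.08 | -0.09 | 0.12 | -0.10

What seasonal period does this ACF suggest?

3

The largest autocorrelation is r_3 = 0.44, with a weaker echo at lag 6 (0.19); the remaining lags stay at or below 0.12.
The dominant spike at lag 3 indicates a seasonal period of 3.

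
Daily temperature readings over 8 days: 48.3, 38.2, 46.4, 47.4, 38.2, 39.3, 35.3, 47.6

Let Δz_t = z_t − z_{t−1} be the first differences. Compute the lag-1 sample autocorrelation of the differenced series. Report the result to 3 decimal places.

First differences Δz: -10.1, 8.2, 1.0, -9.2, 1.1, -4.0, 12.3
Mean of differences = -0.1000
Numerator Σ(Δz_t−Δz̄)(Δz_{t+1}−Δz̄) = -147.8400
Denominator Σ(Δz_t−Δz̄)² = 423.3200
r_1(Δz) = -147.8400 / 423.3200 = -0.349

-0.349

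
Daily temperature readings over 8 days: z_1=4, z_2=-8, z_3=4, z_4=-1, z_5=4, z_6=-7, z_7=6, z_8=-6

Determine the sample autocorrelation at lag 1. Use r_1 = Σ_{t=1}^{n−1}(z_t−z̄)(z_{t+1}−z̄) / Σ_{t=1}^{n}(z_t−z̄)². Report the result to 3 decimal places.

-0.773

Mean z̄ = (4 − 8 + 4 − 1 + 4 − 7 + 6 − 6)/8 = -0.5000
Deviations from mean: 4.5000, -7.5000, 4.5000, -0.5000, 4.5000, -6.5000, 6.5000, -5.5000
Numerator Σ_{t=1}^{7}(z_t−z̄)(z_{t+1}−z̄) = -179.2500
Denominator Σ(z_t−z̄)² = 232.0000
r_1 = -179.2500 / 232.0000 = -0.773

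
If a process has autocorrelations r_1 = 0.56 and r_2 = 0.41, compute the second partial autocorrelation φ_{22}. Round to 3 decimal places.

φ_{22} = (r_2 − r_1²) / (1 − r_1²)
r_1² = (0.56)² = 0.3136
Numerator = 0.41 − 0.3136 = 0.0964; denominator = 1 − 0.3136 = 0.6864
φ_{22} = 0.0964 / 0.6864 = 0.140

0.140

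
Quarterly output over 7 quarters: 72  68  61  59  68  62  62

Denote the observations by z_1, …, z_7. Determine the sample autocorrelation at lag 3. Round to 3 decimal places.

-0.045

Mean z̄ = (72 + 68 + 61 + 59 + 68 + 62 + 62)/7 = 64.5714
Σ(z_t−z̄)(z_{t+3}−z̄) = (-41.3878) + (11.7551) + (9.1837) + (14.3265) = -6.1224
Denominator Σ(z_t−z̄)² = 135.7143
r_3 = -6.1224 / 135.7143 = -0.045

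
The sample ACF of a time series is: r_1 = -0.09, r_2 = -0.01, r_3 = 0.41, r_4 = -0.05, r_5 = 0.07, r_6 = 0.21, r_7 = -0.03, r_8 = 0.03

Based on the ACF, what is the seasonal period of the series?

The largest autocorrelation is r_3 = 0.41, with a weaker echo at lag 6 (0.21); the remaining lags stay at or below 0.07.
The dominant spike at lag 3 indicates a seasonal period of 3.

3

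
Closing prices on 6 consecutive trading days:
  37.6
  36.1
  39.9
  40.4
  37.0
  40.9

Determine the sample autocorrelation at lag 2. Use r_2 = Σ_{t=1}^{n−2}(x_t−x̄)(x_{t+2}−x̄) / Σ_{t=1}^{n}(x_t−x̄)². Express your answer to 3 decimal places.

-0.195

Mean x̄ = (37.6 + 36.1 + 39.9 + 40.4 + 37.0 + 40.9)/6 = 38.6500
Deviations from mean: -1.0500, -2.5500, 1.2500, 1.7500, -1.6500, 2.2500
Σ(x_t−x̄)(x_{t+2}−x̄) = (-1.3125) + (-4.4625) + (-2.0625) + (3.9375) = -3.9000
Denominator Σ(x_t−x̄)² = 20.0150
r_2 = -3.9000 / 20.0150 = -0.195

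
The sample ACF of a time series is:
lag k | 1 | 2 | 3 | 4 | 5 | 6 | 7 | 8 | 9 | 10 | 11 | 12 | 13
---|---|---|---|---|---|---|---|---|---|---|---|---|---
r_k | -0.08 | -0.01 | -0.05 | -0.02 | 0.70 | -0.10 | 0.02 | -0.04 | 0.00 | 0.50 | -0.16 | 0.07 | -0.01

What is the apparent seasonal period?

The largest autocorrelation is r_5 = 0.70, with a weaker echo at lag 10 (0.50); the remaining lags stay at or below 0.07.
The dominant spike at lag 5 indicates a seasonal period of 5.

5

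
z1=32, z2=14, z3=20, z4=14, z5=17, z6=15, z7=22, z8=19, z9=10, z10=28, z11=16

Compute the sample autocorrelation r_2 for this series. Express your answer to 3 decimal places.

Mean z̄ = (32 + 14 + 20 + 14 + 17 + 15 + 22 + 19 + 10 + 28 + 16)/11 = 18.8182
Numerator Σ_{t=1}^{9}(z_t−z̄)(z_{t+2}−z̄) = 47.0248
Denominator Σ(z_t−z̄)² = 419.6364
r_2 = 47.0248 / 419.6364 = 0.112

0.112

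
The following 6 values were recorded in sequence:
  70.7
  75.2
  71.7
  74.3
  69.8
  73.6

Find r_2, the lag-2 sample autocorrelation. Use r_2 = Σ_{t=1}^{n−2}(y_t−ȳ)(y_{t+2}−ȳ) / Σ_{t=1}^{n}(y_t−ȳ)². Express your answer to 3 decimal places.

Mean ȳ = (70.7 + 75.2 + 71.7 + 74.3 + 69.8 + 73.6)/6 = 72.5500
Σ(y_t−ȳ)(y_{t+2}−ȳ) = (1.5725) + (4.6375) + (2.3375) + (1.8375) = 10.3850
Denominator Σ(y_t−ȳ)² = 22.8950
r_2 = 10.3850 / 22.8950 = 0.454

0.454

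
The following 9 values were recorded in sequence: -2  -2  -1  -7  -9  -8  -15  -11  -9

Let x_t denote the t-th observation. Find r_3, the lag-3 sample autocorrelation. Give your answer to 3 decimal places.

Mean x̄ = (-2 − 2 − 1 − 7 − 9 − 8 − 15 − 11 − 9)/9 = -7.1111
Numerator Σ_{t=1}^{6}(x_t−x̄)(x_{t+3}−x̄) = -6.3704
Denominator Σ(x_t−x̄)² = 174.8889
r_3 = -6.3704 / 174.8889 = -0.036

-0.036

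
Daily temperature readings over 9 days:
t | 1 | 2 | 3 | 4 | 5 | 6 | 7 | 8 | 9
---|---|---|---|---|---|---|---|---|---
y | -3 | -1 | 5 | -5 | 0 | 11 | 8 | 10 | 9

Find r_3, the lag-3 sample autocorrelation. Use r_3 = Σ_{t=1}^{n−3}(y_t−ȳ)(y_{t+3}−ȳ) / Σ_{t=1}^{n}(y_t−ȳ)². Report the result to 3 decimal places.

0.213

Mean ȳ = (-3 − 1 + 5 − 5 + 0 + 11 + 8 + 10 + 9)/9 = 3.7778
Σ(y_t−ȳ)(y_{t+3}−ȳ) = (59.4938) + (18.0494) + (8.8272) + (-37.0617) + (-23.5062) + (37.7160) = 63.5185
Denominator Σ(y_t−ȳ)² = 297.5556
r_3 = 63.5185 / 297.5556 = 0.213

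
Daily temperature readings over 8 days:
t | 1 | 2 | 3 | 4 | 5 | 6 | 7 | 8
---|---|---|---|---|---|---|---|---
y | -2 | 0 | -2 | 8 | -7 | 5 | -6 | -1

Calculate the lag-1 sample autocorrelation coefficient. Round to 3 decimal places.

Mean ȳ = (-2 + 0 − 2 + 8 − 7 + 5 − 6 − 1)/8 = -0.6250
Σ(y_t−ȳ)(y_{t+1}−ȳ) = (-0.8594) + (-0.8594) + (-11.8594) + (-54.9844) + (-35.8594) + (-30.2344) + (2.0156) = -132.6406
Denominator Σ(y_t−ȳ)² = 179.8750
r_1 = -132.6406 / 179.8750 = -0.737

-0.737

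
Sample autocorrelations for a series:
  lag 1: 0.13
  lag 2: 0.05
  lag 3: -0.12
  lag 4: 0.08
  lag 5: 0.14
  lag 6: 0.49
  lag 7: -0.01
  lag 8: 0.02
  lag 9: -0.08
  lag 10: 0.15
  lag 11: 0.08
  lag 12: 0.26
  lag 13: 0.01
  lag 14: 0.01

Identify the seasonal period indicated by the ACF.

6

The largest autocorrelation is r_6 = 0.49, with a weaker echo at lag 12 (0.26); the remaining lags stay at or below 0.15.
The dominant spike at lag 6 indicates a seasonal period of 6.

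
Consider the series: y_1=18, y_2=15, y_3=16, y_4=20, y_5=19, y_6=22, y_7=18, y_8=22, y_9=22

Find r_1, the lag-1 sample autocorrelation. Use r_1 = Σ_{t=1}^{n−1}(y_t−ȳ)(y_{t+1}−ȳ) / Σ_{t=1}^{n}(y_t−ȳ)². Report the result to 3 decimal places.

Mean ȳ = (18 + 15 + 16 + 20 + 19 + 22 + 18 + 22 + 22)/9 = 19.1111
Numerator Σ_{t=1}^{8}(y_t−ȳ)(y_{t+1}−ȳ) = 16.0988
Denominator Σ(y_t−ȳ)² = 54.8889
r_1 = 16.0988 / 54.8889 = 0.293

0.293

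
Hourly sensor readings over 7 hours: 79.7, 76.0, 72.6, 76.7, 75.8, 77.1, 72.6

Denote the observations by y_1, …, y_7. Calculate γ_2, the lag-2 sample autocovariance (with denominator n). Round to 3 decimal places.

-1.595

Mean ȳ = (79.7 + 76.0 + 72.6 + 76.7 + 75.8 + 77.1 + 72.6)/7 = 75.7857
Σ_{t=1}^{5}(y_t−ȳ)(y_{t+2}−ȳ) = -11.1633
γ_2 = -11.1633 / 7 = -1.595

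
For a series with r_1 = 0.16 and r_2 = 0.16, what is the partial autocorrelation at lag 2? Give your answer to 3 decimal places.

φ_{22} = (r_2 − r_1²) / (1 − r_1²)
r_1² = (0.16)² = 0.0256
Numerator = 0.16 − 0.0256 = 0.1344; denominator = 1 − 0.0256 = 0.9744
φ_{22} = 0.1344 / 0.9744 = 0.138

0.138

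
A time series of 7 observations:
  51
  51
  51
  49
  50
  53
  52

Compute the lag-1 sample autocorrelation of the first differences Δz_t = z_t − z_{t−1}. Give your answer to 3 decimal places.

-0.159

First differences Δz: 0, 0, -2, 1, 3, -1
Mean of differences = 0.1667
Numerator Σ(Δz_t−Δz̄)(Δz_{t+1}−Δz̄) = -2.3611
Denominator Σ(Δz_t−Δz̄)² = 14.8333
r_1(Δz) = -2.3611 / 14.8333 = -0.159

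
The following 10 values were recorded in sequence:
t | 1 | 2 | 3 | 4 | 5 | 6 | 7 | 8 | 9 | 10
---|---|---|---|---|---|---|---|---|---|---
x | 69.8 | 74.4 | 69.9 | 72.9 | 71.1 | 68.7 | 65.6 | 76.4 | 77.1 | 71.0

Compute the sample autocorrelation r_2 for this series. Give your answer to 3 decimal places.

Mean x̄ = (69.8 + 74.4 + 69.9 + 72.9 + 71.1 + 68.7 + 65.6 + 76.4 + 77.1 + 71.0)/10 = 71.6900
Numerator Σ_{t=1}^{8}(x_t−x̄)(x_{t+2}−x̄) = -42.5862
Denominator Σ(x_t−x̄)² = 113.8890
r_2 = -42.5862 / 113.8890 = -0.374

-0.374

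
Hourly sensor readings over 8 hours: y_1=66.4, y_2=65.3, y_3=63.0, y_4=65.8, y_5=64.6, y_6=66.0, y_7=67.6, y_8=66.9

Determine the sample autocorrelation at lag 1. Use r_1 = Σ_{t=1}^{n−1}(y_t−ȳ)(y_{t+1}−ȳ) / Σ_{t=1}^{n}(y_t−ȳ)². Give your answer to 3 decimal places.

Mean ȳ = (66.4 + 65.3 + 63.0 + 65.8 + 64.6 + 66.0 + 67.6 + 66.9)/8 = 65.7000
Σ(y_t−ȳ)(y_{t+1}−ȳ) = (-0.2800) + (1.0800) + (-0.2700) + (-0.1100) + (-0.3300) + (0.5700) + (2.2800) = 2.9400
Denominator Σ(y_t−ȳ)² = 14.3000
r_1 = 2.9400 / 14.3000 = 0.206

0.206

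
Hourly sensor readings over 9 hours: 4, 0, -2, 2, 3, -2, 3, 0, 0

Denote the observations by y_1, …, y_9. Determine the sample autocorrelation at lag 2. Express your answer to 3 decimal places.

-0.363

Mean ȳ = (4 + 0 − 2 + 2 + 3 − 2 + 3 + 0 + 0)/9 = 0.8889
Numerator Σ_{t=1}^{7}(y_t−ȳ)(y_{t+2}−ȳ) = -14.1358
Denominator Σ(y_t−ȳ)² = 38.8889
r_2 = -14.1358 / 38.8889 = -0.363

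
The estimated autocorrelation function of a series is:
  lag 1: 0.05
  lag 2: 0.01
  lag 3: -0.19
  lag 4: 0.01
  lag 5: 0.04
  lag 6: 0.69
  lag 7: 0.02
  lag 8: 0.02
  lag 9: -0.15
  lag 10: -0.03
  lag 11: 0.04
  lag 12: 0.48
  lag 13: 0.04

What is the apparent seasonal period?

6

The largest autocorrelation is r_6 = 0.69, with a weaker echo at lag 12 (0.48); the remaining lags stay at or below 0.05.
The dominant spike at lag 6 indicates a seasonal period of 6.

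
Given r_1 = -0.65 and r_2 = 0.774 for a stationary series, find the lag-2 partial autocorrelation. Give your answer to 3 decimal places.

0.609

φ_{22} = (r_2 − r_1²) / (1 − r_1²)
r_1² = (-0.65)² = 0.4225
Numerator = 0.774 − 0.4225 = 0.3515; denominator = 1 − 0.4225 = 0.5775
φ_{22} = 0.3515 / 0.5775 = 0.609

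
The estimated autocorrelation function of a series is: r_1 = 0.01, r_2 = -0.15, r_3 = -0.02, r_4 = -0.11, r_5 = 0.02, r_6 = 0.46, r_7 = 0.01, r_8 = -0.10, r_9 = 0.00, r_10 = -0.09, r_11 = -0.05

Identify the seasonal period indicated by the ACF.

The largest autocorrelation is r_6 = 0.46; the remaining lags stay at or below 0.02.
The dominant spike at lag 6 indicates a seasonal period of 6.

6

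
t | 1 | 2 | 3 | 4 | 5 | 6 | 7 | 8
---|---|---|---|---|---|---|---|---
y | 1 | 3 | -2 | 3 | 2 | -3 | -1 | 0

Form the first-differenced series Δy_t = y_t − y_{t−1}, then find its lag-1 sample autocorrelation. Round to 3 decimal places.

-0.514

First differences Δy: 2, -5, 5, -1, -5, 2, 1
Mean of differences = -0.1429
Numerator Σ(Δy_t−Δȳ)(Δy_{t+1}−Δȳ) = -43.5918
Denominator Σ(Δy_t−Δȳ)² = 84.8571
r_1(Δy) = -43.5918 / 84.8571 = -0.514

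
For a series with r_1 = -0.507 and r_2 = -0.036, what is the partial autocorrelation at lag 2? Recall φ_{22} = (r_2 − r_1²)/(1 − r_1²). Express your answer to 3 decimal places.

-0.394

φ_{22} = (r_2 − r_1²) / (1 − r_1²)
r_1² = (-0.507)² = 0.257049
Numerator = -0.036 − 0.2570 = -0.2930; denominator = 1 − 0.2570 = 0.7430
φ_{22} = -0.2930 / 0.7430 = -0.394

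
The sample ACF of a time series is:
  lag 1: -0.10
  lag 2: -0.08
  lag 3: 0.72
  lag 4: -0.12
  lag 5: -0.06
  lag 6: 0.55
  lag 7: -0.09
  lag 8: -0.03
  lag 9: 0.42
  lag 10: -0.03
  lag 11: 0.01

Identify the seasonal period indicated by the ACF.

3

The largest autocorrelation is r_3 = 0.72, with weaker echoes at lags 6 (0.55) and 9 (0.42); the remaining lags stay at or below 0.01.
The dominant spike at lag 3 indicates a seasonal period of 3.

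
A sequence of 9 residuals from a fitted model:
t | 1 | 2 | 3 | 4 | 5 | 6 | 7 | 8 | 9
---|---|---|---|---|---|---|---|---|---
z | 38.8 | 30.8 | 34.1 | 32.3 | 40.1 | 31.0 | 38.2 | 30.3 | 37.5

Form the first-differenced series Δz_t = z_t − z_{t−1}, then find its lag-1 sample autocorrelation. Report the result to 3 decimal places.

First differences Δz: -8.0, 3.3, -1.8, 7.8, -9.1, 7.2, -7.9, 7.2
Mean of differences = -0.1625
Numerator Σ(Δz_t−Δz̄)(Δz_{t+1}−Δz̄) = -296.7477
Denominator Σ(Δz_t−Δz̄)² = 387.6588
r_1(Δz) = -296.7477 / 387.6588 = -0.765

-0.765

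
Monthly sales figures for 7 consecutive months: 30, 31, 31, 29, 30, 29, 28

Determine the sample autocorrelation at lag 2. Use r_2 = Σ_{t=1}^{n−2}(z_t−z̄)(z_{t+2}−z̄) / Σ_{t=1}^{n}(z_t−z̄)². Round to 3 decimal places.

-0.022

Mean z̄ = (30 + 31 + 31 + 29 + 30 + 29 + 28)/7 = 29.7143
Deviations from mean: 0.2857, 1.2857, 1.2857, -0.7143, 0.2857, -0.7143, -1.7143
Σ(z_t−z̄)(z_{t+2}−z̄) = (0.3673) + (-0.9184) + (0.3673) + (0.5102) + (-0.4898) = -0.1633
Denominator Σ(z_t−z̄)² = 7.4286
r_2 = -0.1633 / 7.4286 = -0.022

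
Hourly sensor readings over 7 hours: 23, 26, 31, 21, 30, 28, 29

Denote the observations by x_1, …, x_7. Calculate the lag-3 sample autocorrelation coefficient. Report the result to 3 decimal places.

0.146

Mean x̄ = (23 + 26 + 31 + 21 + 30 + 28 + 29)/7 = 26.8571
Deviations from mean: -3.8571, -0.8571, 4.1429, -5.8571, 3.1429, 1.1429, 2.1429
Numerator Σ_{t=1}^{4}(x_t−x̄)(x_{t+3}−x̄) = 12.0816
Denominator Σ(x_t−x̄)² = 82.8571
r_3 = 12.0816 / 82.8571 = 0.146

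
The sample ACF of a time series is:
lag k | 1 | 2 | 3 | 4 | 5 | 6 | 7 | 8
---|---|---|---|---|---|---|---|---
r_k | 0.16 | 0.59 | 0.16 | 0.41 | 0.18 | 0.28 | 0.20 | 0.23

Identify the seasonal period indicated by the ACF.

The largest autocorrelation is r_2 = 0.59, with weaker echoes at lags 4 (0.41), 6 (0.28) and 8 (0.23); the remaining lags stay at or below 0.20.
The dominant spike at lag 2 indicates a seasonal period of 2.

2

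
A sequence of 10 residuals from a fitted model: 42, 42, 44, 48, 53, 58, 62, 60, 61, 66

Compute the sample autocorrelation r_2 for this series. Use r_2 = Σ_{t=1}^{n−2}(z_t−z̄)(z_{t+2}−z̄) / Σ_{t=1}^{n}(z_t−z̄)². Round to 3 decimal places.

0.440

Mean z̄ = (42 + 42 + 44 + 48 + 53 + 58 + 62 + 60 + 61 + 66)/10 = 53.6000
Numerator Σ_{t=1}^{8}(z_t−z̄)(z_{t+2}−z̄) = 322.0800
Denominator Σ(z_t−z̄)² = 732.4000
r_2 = 322.0800 / 732.4000 = 0.440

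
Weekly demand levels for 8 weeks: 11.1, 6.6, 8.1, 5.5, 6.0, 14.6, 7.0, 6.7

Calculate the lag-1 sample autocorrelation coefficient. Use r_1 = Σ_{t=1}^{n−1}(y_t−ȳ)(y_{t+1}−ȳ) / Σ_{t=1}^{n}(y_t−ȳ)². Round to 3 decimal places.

Mean ȳ = (11.1 + 6.6 + 8.1 + 5.5 + 6.0 + 14.6 + 7.0 + 6.7)/8 = 8.2000
Σ(y_t−ȳ)(y_{t+1}−ȳ) = (-4.6400) + (0.1600) + (0.2700) + (5.9400) + (-14.0800) + (-7.6800) + (1.8000) = -18.2300
Denominator Σ(y_t−ȳ)² = 67.7600
r_1 = -18.2300 / 67.7600 = -0.269

-0.269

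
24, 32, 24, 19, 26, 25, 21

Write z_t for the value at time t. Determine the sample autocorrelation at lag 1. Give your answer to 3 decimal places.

-0.135

Mean z̄ = (24 + 32 + 24 + 19 + 26 + 25 + 21)/7 = 24.4286
Deviations from mean: -0.4286, 7.5714, -0.4286, -5.4286, 1.5714, 0.5714, -3.4286
Σ(z_t−z̄)(z_{t+1}−z̄) = (-3.2449) + (-3.2449) + (2.3265) + (-8.5306) + (0.8980) + (-1.9592) = -13.7551
Denominator Σ(z_t−z̄)² = 101.7143
r_1 = -13.7551 / 101.7143 = -0.135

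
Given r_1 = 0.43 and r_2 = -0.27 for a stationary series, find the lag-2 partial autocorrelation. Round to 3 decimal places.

-0.558

φ_{22} = (r_2 − r_1²) / (1 − r_1²)
r_1² = (0.43)² = 0.1849
Numerator = -0.27 − 0.1849 = -0.4549; denominator = 1 − 0.1849 = 0.8151
φ_{22} = -0.4549 / 0.8151 = -0.558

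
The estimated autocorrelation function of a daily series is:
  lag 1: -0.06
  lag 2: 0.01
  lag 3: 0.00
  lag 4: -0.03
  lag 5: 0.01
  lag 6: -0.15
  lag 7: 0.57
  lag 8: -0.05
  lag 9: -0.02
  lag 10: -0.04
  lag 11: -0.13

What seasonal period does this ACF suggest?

7

The largest autocorrelation is r_7 = 0.57; the remaining lags stay at or below 0.01.
The dominant spike at lag 7 indicates a seasonal period of 7.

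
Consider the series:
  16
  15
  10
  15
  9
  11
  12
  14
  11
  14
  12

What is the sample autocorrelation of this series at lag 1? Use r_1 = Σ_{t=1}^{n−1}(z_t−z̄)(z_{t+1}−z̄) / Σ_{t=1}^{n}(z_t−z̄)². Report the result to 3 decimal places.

-0.234

Mean z̄ = (16 + 15 + 10 + 15 + 9 + 11 + 12 + 14 + 11 + 14 + 12)/11 = 12.6364
Numerator Σ_{t=1}^{10}(z_t−z̄)(z_{t+1}−z̄) = -12.3140
Denominator Σ(z_t−z̄)² = 52.5455
r_1 = -12.3140 / 52.5455 = -0.234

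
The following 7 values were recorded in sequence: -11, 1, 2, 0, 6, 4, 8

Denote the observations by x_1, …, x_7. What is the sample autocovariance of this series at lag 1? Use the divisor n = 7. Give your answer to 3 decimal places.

3.770

Mean x̄ = (-11 + 1 + 2 + 0 + 6 + 4 + 8)/7 = 1.4286
Σ_{t=1}^{6}(x_t−x̄)(x_{t+1}−x̄) = 26.3878
γ_1 = 26.3878 / 7 = 3.770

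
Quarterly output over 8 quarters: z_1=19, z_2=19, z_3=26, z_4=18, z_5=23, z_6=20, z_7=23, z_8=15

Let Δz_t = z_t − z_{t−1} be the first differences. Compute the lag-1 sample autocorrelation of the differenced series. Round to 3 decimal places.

-0.652

First differences Δz: 0, 7, -8, 5, -3, 3, -8
Mean of differences = -0.5714
Numerator Σ(Δz_t−Δz̄)(Δz_{t+1}−Δz̄) = -142.0408
Denominator Σ(Δz_t−Δz̄)² = 217.7143
r_1(Δz) = -142.0408 / 217.7143 = -0.652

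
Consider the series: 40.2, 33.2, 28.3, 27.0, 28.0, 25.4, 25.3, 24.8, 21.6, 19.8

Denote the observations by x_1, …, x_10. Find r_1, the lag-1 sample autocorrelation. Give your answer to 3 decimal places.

Mean x̄ = (40.2 + 33.2 + 28.3 + 27.0 + 28.0 + 25.4 + 25.3 + 24.8 + 21.6 + 19.8)/10 = 27.3600
Numerator Σ_{t=1}^{9}(x_t−x̄)(x_{t+1}−x̄) = 146.2544
Denominator Σ(x_t−x̄)² = 305.3640
r_1 = 146.2544 / 305.3640 = 0.479

0.479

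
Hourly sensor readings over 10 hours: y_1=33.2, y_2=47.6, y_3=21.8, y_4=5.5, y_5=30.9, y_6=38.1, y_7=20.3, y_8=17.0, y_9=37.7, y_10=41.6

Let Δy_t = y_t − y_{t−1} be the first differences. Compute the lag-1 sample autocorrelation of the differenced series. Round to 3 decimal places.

First differences Δy: 14.4, -25.8, -16.3, 25.4, 7.2, -17.8, -3.3, 20.7, 3.9
Mean of differences = 0.9333
Numerator Σ(Δy_t−Δȳ)(Δy_{t+1}−Δȳ) = -230.7511
Denominator Σ(Δy_t−Δȳ)² = 2599.2800
r_1(Δy) = -230.7511 / 2599.2800 = -0.089

-0.089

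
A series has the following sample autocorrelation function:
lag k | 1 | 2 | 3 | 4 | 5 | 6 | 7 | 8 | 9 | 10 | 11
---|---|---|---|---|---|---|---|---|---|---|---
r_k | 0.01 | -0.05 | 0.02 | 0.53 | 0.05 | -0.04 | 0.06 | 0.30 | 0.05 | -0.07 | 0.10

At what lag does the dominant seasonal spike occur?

The largest autocorrelation is r_4 = 0.53, with a weaker echo at lag 8 (0.30); the remaining lags stay at or below 0.10.
The dominant spike at lag 4 indicates a seasonal period of 4.

4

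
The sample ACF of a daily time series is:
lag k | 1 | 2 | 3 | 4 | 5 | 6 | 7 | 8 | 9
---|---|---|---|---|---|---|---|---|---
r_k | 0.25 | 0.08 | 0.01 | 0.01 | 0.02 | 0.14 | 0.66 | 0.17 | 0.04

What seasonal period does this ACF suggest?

7

The largest autocorrelation is r_7 = 0.66; the remaining lags stay at or below 0.25. The elevated value at lag 1 (0.25), dropping to 0.08 at lag 2, reflects decaying short-term dependence rather than seasonality.
The dominant spike at lag 7 indicates a seasonal period of 7.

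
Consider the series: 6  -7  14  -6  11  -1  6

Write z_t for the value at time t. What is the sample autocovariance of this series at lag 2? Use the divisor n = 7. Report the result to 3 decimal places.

38.283

Mean z̄ = (6 − 7 + 14 − 6 + 11 − 1 + 6)/7 = 3.2857
Deviations: 2.7143, -10.2857, 10.7143, -9.2857, 7.7143, -4.2857, 2.7143
Σ_{t=1}^{5}(z_t−z̄)(z_{t+2}−z̄) = 267.9796
γ_2 = 267.9796 / 7 = 38.283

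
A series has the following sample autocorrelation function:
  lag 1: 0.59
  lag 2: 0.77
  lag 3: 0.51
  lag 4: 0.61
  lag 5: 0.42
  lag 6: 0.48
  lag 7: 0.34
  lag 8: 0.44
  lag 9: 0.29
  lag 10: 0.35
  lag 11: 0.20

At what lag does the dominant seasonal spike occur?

The largest autocorrelation is r_2 = 0.77, with a weaker echo at lag 4 (0.61); the remaining lags stay at or below 0.59.
The dominant spike at lag 2 indicates a seasonal period of 2.

2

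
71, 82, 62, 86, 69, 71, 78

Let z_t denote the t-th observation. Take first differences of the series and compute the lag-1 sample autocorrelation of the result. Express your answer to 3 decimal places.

-0.780

First differences Δz: 11, -20, 24, -17, 2, 7
Mean of differences = 1.1667
Numerator Σ(Δz_t−Δz̄)(Δz_{t+1}−Δz̄) = -1116.5278
Denominator Σ(Δz_t−Δz̄)² = 1430.8333
r_1(Δz) = -1116.5278 / 1430.8333 = -0.780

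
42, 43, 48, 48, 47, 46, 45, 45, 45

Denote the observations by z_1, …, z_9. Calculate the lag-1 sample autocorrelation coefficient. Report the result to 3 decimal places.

Mean z̄ = (42 + 43 + 48 + 48 + 47 + 46 + 45 + 45 + 45)/9 = 45.4444
Numerator Σ_{t=1}^{8}(z_t−z̄)(z_{t+1}−z̄) = 13.6914
Denominator Σ(z_t−z̄)² = 34.2222
r_1 = 13.6914 / 34.2222 = 0.400

0.400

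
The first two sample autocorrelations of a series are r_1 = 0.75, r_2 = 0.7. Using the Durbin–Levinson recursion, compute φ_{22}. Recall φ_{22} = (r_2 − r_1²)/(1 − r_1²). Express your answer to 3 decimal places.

0.314

φ_{22} = (r_2 − r_1²) / (1 − r_1²)
r_1² = (0.75)² = 0.5625
Numerator = 0.7 − 0.5625 = 0.1375; denominator = 1 − 0.5625 = 0.4375
φ_{22} = 0.1375 / 0.4375 = 0.314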